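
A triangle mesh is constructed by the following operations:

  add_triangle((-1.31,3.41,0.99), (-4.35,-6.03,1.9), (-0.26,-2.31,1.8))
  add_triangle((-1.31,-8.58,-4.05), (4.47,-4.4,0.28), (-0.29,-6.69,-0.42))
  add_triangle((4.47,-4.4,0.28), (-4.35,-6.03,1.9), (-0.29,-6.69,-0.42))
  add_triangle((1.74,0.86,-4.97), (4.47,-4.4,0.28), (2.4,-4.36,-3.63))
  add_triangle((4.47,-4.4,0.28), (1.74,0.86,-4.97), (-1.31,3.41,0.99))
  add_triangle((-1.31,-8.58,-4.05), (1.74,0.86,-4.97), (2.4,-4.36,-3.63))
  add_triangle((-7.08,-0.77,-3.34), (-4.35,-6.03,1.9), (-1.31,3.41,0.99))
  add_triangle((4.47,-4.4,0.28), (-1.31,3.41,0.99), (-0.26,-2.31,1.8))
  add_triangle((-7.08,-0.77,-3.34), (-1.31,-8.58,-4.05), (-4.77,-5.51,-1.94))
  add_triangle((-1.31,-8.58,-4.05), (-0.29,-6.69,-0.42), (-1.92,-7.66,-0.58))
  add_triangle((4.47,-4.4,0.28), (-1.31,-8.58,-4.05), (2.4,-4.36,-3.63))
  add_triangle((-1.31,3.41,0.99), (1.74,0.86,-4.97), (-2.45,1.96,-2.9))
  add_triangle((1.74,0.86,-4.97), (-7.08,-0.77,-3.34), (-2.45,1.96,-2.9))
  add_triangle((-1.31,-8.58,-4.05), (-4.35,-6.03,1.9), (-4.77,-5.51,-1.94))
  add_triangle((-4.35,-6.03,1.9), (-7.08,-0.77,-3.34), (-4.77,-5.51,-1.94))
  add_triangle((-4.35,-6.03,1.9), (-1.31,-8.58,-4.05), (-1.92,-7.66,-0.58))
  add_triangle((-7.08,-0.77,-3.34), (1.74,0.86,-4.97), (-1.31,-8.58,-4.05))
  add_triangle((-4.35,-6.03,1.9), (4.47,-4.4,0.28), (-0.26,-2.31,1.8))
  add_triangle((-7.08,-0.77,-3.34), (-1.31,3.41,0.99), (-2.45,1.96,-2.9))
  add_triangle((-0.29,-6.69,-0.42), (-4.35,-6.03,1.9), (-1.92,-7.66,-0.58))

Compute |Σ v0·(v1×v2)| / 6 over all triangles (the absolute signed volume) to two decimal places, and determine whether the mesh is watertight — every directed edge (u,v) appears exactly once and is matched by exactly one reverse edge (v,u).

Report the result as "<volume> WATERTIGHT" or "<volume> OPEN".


330.80 WATERTIGHT

Per-triangle v0·(v1×v2)/6:
  t1: +6.9801
  t2: +17.6657
  t3: +14.3768
  t4: +14.8043
  t5: +10.0785
  t6: +19.9516
  t7: +27.1108
  t8: +4.9187
  t9: +23.3023
  t10: +6.1134
  t11: +21.8908
  t12: +9.1162
  t13: +13.8333
  t14: +23.4244
  t15: +21.2422
  t16: +9.7935
  t17: +60.3718
  t18: +9.8004
  t19: +11.5361
  t20: +4.4861
Σ = +330.7971 → |volume| = 330.80

Directed edges: 60 total, each appears once with its reverse present → watertight.


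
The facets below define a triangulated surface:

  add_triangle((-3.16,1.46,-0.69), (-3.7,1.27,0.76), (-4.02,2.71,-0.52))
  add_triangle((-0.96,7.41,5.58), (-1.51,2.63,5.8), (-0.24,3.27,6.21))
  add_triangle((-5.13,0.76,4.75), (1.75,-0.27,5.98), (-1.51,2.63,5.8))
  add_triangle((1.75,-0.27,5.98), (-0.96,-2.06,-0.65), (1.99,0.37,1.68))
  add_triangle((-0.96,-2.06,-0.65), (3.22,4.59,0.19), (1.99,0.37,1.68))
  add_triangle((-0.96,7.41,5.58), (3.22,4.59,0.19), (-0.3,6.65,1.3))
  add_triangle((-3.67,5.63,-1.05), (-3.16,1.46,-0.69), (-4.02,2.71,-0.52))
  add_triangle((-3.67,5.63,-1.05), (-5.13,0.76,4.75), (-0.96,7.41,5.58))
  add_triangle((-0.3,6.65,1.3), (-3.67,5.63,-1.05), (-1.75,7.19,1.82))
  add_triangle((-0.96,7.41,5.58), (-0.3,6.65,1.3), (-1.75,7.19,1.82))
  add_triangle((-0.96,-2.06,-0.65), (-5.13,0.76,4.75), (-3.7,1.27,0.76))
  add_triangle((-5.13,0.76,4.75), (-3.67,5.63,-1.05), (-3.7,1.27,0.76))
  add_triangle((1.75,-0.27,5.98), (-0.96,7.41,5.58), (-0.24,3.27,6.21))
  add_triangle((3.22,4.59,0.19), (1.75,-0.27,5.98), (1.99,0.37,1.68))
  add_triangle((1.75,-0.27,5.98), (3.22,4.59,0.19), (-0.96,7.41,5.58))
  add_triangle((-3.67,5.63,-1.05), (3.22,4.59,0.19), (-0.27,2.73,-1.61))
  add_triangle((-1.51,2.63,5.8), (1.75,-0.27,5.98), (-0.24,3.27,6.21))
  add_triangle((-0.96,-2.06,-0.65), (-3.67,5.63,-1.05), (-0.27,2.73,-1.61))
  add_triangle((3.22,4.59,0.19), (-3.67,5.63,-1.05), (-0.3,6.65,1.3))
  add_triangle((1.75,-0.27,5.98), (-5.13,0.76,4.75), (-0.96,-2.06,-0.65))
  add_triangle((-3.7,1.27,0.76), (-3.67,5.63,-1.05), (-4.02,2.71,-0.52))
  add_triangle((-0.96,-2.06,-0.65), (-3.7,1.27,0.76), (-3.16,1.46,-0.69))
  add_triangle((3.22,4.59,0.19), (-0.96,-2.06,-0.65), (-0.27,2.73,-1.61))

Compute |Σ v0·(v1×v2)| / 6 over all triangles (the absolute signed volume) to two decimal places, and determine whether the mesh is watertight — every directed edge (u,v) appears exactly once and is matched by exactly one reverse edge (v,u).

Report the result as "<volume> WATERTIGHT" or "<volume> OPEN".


213.29 OPEN

Per-triangle v0·(v1×v2)/6:
  t1: +0.7869
  t2: +6.2779
  t3: +15.6773
  t4: +2.7781
  t5: +1.3654
  t6: +15.2020
  t7: +0.8530
  t8: +48.0412
  t9: +4.9672
  t10: +6.2406
  t11: +5.9694
  t12: +8.8482
  t13: +6.5352
  t14: +5.4612
  t15: +36.0487
  t16: +7.8986
  t17: +5.4196
  t18: +3.8437
  t19: +10.8466
  t20: +14.3249
  t21: +2.1471
  t22: +2.1693
  t23: +1.5835
Σ = +213.2857 → |volume| = 213.29

Directed edges: 69 total; 9 unmatched, e.g. (-0.96,7.41,5.58)→(-1.51,2.63,5.8) → open.


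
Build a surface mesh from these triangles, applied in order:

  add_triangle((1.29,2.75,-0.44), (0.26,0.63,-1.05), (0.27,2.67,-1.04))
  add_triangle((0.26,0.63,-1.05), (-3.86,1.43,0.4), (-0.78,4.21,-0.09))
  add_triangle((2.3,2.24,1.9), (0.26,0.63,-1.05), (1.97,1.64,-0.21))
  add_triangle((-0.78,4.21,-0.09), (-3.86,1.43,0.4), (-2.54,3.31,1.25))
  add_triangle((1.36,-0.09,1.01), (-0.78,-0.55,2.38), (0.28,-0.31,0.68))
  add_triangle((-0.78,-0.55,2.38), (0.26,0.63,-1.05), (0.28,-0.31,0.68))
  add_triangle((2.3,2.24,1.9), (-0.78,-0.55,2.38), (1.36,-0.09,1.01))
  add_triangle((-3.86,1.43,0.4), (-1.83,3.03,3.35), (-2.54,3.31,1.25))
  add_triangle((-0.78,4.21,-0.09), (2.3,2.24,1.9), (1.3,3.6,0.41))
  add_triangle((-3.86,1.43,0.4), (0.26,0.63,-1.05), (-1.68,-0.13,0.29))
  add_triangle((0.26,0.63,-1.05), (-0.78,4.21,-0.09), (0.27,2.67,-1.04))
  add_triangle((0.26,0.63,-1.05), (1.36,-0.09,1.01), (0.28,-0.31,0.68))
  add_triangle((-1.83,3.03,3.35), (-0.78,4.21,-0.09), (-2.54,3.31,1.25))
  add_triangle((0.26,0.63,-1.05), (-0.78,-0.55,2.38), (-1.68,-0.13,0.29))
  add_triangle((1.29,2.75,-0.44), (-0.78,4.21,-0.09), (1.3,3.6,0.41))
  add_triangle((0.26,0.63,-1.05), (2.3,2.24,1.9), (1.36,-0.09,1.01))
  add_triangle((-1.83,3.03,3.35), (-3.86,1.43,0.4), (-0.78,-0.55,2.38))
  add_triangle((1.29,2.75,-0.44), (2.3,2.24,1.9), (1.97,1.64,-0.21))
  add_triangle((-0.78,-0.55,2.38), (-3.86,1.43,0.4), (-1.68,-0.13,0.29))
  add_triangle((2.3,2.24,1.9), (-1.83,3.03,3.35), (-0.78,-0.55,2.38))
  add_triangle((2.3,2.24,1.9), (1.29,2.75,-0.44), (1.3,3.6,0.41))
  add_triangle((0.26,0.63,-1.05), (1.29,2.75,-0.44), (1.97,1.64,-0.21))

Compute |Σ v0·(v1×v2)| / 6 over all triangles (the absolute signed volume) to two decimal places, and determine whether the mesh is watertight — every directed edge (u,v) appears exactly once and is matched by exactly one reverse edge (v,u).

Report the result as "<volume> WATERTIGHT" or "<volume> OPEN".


Per-triangle v0·(v1×v2)/6:
  t1: +0.4174
  t2: +2.5009
  t3: -0.4005
  t4: +2.7496
  t5: +0.1311
  t6: -0.0722
  t7: +1.6308
  t8: +3.3234
  t9: +1.7607
  t10: +0.4410
  t11: +0.2963
  t12: +0.0129
  t13: +3.4409
  t14: -0.2456
  t15: +1.1410
  t16: +0.7022
  t17: +5.1847
  t18: +1.2128
  t19: +1.0503
  t20: +5.1883
  t21: +0.9669
  t22: +0.5215
Σ = +31.9546 → |volume| = 31.95

Directed edges: 66 total; 6 unmatched, e.g. (0.27,2.67,-1.04)→(1.29,2.75,-0.44) → open.

31.95 OPEN


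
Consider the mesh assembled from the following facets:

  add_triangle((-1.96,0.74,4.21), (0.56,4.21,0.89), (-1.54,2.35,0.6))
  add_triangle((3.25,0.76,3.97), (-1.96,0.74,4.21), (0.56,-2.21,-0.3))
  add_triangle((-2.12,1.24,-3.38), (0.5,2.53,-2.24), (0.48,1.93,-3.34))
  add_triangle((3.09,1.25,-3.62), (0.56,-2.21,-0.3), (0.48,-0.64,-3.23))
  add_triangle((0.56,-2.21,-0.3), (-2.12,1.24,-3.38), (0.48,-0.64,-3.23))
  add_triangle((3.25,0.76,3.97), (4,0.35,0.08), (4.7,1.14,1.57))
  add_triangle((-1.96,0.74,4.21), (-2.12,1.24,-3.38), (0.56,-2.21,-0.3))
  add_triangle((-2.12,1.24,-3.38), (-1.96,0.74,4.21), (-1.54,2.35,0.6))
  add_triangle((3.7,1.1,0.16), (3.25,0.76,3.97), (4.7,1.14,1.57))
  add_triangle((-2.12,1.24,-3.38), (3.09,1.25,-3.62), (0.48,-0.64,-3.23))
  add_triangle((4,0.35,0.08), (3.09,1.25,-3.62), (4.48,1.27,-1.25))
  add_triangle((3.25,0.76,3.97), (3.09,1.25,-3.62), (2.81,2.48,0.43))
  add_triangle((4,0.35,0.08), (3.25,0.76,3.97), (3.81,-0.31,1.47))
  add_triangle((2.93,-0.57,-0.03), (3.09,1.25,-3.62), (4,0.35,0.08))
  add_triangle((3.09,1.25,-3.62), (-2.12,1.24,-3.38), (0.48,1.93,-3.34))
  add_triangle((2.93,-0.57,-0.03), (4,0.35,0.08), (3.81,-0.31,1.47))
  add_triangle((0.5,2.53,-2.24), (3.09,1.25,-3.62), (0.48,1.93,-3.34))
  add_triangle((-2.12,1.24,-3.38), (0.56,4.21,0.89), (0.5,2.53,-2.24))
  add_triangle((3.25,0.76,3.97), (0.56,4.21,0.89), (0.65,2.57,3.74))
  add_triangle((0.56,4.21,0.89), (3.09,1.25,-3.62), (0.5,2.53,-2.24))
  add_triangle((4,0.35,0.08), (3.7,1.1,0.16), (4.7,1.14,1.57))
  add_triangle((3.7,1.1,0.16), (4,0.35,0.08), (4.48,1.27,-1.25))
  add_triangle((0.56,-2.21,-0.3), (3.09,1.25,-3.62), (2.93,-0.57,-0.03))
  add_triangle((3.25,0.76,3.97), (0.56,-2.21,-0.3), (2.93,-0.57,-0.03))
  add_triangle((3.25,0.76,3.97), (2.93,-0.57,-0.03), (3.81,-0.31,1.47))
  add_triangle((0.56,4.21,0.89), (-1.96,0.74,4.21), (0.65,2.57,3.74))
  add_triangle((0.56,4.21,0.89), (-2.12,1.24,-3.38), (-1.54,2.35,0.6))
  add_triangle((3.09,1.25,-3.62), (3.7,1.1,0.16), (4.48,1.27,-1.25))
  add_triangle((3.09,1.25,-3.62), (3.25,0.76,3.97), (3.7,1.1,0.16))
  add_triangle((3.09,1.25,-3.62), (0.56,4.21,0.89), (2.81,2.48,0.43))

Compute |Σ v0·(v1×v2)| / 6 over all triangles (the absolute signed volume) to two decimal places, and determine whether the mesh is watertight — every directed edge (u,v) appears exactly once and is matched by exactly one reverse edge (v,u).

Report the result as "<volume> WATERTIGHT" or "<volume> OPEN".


Per-triangle v0·(v1×v2)/6:
  t1: +5.1202
  t2: +7.7355
  t3: +1.7216
  t4: +3.5004
  t5: +2.5060
  t6: +1.4292
  t7: +5.0500
  t8: +4.1947
  t9: +0.4338
  t10: +5.4008
  t11: +1.2802
  t12: +6.4436
  t13: +2.1169
  t14: +2.0862
  t15: +2.2412
  t16: +0.8059
  t17: +1.8510
  t18: +4.8666
  t19: +6.2394
  t20: +5.2470
  t21: +0.7220
  t22: +0.7436
  t23: +3.9477
  t24: +3.9074
  t25: -0.1830
  t26: +5.4935
  t27: +4.8999
  t28: +0.4383
  t29: +0.3052
  t30: +6.5660
Σ = +97.1107 → |volume| = 97.11

Directed edges: 90 total; 6 unmatched, e.g. (3.25,0.76,3.97)→(-1.96,0.74,4.21) → open.

97.11 OPEN


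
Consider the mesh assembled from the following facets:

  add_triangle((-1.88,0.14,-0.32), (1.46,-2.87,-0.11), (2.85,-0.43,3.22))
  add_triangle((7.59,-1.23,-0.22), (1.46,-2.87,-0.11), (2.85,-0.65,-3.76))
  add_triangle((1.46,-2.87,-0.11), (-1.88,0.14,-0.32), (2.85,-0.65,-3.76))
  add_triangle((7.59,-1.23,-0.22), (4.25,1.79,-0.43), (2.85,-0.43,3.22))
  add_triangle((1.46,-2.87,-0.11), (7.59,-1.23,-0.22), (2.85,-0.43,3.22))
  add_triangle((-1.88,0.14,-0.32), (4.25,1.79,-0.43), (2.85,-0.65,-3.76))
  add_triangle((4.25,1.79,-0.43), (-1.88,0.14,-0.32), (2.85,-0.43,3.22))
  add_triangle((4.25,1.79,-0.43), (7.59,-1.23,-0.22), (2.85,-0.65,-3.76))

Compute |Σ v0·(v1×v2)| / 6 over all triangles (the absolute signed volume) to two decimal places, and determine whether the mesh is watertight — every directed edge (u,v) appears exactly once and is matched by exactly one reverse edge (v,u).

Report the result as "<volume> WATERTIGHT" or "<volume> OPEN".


Per-triangle v0·(v1×v2)/6:
  t1: +2.3907
  t2: +12.2342
  t3: +3.6237
  t4: +10.3680
  t5: +10.9991
  t6: +2.9601
  t7: +1.7264
  t8: +11.6038
Σ = +55.9061 → |volume| = 55.91

Directed edges: 24 total, each appears once with its reverse present → watertight.

55.91 WATERTIGHT


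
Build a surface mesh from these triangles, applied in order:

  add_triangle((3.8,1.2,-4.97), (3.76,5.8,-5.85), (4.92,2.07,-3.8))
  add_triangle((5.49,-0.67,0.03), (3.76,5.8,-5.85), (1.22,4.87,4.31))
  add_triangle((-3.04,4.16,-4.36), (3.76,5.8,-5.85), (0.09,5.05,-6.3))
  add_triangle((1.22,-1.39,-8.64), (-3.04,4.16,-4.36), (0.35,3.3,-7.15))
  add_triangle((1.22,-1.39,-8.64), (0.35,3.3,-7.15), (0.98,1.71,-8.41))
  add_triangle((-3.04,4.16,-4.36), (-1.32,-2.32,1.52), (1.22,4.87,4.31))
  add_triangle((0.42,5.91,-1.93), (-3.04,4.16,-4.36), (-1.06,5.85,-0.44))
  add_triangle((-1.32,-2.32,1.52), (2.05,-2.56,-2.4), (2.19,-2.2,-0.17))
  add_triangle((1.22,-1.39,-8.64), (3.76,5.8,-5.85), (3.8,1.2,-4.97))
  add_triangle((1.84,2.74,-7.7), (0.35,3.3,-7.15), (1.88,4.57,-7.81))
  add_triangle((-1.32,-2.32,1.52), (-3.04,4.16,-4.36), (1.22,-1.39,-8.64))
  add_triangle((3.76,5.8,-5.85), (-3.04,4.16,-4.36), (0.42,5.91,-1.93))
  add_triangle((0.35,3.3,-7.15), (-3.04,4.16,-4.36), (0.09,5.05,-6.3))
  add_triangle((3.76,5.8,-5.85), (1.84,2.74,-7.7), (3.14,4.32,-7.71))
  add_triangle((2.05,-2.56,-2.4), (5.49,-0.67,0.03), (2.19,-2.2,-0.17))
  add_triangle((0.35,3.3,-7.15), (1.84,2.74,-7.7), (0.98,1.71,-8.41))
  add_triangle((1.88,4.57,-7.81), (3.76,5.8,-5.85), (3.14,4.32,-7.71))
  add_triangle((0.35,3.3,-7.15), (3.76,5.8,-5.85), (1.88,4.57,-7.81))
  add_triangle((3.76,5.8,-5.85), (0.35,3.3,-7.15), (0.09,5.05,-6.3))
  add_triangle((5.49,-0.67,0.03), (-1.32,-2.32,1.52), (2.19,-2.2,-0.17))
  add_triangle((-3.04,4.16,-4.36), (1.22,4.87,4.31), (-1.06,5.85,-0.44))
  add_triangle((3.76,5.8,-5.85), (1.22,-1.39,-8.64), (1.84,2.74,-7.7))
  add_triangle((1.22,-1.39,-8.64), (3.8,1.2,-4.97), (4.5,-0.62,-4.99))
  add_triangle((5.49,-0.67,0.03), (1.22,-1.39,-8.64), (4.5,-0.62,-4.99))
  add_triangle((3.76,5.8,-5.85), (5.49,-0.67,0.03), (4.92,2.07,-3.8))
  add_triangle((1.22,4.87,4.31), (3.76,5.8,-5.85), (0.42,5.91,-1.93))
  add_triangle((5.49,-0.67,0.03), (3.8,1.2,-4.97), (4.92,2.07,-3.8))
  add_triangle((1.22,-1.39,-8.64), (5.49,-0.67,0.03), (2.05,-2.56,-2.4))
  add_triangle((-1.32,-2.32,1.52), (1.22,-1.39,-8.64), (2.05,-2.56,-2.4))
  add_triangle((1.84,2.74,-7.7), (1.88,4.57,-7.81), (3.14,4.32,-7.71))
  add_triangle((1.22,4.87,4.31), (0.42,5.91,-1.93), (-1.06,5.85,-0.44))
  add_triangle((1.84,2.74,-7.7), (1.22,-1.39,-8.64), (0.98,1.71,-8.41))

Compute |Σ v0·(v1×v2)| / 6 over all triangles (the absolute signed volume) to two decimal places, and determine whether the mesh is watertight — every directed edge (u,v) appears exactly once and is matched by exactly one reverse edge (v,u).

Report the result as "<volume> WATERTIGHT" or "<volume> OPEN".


Per-triangle v0·(v1×v2)/6:
  t1: +8.0021
  t2: +51.6038
  t3: +6.1854
  t4: +18.8094
  t5: +1.5794
  t6: +16.6616
  t7: +9.1941
  t8: +3.2412
  t9: +21.6272
  t10: +3.1357
  t11: +21.2382
  t12: +22.8953
  t13: +7.7468
  t14: -1.4133
  t15: +3.8795
  t16: +3.2349
  t17: +4.5590
  t18: +1.5366
  t19: +9.6747
  t20: +3.1139
  t21: +2.1277
  t22: +9.5030
  t23: +10.1129
  t24: +5.1343
  t25: +7.5717
  t26: +22.8623
  t27: +6.3689
  t28: +15.5364
  t29: +9.7793
  t30: +2.9545
  t31: +9.8425
  t32: +4.5091
Σ = +322.8080 → |volume| = 322.81

Directed edges: 96 total; 6 unmatched, e.g. (1.22,4.87,4.31)→(5.49,-0.67,0.03) → open.

322.81 OPEN


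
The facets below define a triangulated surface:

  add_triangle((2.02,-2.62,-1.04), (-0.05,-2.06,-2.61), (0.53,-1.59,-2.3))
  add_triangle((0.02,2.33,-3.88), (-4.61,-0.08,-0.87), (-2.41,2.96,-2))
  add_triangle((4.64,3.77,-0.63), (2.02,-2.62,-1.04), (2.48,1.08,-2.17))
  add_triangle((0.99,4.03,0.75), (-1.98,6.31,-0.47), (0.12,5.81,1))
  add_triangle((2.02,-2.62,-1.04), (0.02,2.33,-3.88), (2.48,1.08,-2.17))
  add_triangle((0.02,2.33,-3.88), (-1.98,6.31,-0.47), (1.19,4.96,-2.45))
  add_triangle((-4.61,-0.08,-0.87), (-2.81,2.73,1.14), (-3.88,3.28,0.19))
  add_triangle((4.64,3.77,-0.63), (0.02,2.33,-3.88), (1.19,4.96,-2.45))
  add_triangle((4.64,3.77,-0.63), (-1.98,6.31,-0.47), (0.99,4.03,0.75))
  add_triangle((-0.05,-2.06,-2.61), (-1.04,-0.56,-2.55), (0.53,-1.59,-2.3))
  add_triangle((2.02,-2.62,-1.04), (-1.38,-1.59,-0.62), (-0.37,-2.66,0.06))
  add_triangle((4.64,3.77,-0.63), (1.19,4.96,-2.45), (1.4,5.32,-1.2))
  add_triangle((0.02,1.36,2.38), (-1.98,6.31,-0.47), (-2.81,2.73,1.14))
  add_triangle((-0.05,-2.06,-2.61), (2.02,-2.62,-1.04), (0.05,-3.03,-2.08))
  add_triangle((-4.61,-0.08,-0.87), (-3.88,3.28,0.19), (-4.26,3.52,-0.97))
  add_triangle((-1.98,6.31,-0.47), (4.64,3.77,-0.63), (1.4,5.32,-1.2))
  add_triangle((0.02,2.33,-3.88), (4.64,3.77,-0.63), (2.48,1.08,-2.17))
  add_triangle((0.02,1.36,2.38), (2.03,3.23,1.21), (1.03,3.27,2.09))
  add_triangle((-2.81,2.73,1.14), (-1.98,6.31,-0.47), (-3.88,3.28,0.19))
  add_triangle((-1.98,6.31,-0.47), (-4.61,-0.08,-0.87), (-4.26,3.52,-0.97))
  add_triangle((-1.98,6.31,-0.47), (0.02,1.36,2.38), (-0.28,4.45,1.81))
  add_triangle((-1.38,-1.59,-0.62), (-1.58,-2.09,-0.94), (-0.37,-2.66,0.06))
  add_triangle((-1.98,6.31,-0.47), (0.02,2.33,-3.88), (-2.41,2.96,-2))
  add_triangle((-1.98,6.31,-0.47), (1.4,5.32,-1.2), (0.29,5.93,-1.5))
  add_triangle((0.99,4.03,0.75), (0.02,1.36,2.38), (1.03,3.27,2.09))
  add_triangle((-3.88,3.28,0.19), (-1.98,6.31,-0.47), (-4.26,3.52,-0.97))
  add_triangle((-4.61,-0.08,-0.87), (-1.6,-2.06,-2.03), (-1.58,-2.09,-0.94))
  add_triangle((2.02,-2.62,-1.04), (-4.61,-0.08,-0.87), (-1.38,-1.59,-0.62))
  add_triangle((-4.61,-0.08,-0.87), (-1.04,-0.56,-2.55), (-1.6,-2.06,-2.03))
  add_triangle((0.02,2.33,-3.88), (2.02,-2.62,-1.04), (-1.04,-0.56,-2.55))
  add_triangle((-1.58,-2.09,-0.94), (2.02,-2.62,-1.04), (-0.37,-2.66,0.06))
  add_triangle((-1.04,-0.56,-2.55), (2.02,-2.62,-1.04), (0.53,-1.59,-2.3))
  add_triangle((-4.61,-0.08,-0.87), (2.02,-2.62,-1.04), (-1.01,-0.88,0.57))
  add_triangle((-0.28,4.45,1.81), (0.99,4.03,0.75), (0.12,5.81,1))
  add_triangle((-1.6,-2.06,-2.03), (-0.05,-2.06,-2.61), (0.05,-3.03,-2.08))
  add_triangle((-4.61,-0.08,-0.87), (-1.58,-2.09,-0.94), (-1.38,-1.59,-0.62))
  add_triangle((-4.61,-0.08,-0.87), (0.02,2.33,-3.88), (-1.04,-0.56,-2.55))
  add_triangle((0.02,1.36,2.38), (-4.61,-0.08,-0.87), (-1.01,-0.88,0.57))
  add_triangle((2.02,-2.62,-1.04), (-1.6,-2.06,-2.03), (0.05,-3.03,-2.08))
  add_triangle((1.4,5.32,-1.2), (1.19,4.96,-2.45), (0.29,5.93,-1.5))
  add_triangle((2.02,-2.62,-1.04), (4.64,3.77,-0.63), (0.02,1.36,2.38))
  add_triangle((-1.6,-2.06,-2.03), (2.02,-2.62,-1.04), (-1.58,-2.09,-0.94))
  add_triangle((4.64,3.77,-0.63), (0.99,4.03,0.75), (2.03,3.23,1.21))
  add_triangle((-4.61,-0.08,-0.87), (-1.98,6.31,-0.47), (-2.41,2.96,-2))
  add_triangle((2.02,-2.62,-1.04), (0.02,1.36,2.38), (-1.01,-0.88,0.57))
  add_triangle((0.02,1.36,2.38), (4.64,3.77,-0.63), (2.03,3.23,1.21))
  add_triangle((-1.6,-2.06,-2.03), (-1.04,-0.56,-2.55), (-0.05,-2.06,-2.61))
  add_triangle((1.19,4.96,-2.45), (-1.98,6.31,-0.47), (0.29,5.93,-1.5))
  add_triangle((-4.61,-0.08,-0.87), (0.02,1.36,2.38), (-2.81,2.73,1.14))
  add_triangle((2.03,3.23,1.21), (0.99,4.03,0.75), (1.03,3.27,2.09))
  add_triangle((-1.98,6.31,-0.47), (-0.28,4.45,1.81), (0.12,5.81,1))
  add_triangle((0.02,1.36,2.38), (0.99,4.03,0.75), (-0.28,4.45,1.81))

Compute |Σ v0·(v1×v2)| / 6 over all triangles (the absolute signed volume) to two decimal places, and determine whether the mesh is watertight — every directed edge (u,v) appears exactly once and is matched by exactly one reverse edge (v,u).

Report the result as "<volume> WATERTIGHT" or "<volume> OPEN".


Per-triangle v0·(v1×v2)/6:
  t1: +0.6492
  t2: +6.1917
  t3: +5.4876
  t4: +1.2511
  t5: +4.8892
  t6: +9.0618
  t7: +2.3268
  t8: +7.8784
  t9: +7.2590
  t10: +0.4599
  t11: -1.2580
  t12: +4.2832
  t13: +5.7284
  t14: +1.1616
  t15: +2.9737
  t16: +3.7948
  t17: +6.0838
  t18: +0.6436
  t19: +3.1352
  t20: -0.5434
  t21: +1.9070
  t22: +0.1323
  t23: +7.1793
  t24: +1.5982
  t25: +0.6364
  t26: +3.5633
  t27: +1.7364
  t28: -0.9766
  t29: +2.9556
  t30: +4.9342
  t31: +1.6717
  t32: -0.3652
  t33: +2.4934
  t34: +0.9371
  t35: +0.9607
  t36: +0.2024
  t37: +5.8303
  t38: +2.3692
  t39: +0.0111
  t40: +1.4830
  t41: +7.0562
  t42: +1.5357
  t43: +2.6248
  t44: +7.3099
  t45: +1.7857
  t46: +1.3687
  t47: +1.1838
  t48: +1.6493
  t49: +3.3284
  t50: +1.1377
  t51: +2.6940
  t52: +1.7545
Σ = +144.1465 → |volume| = 144.15

Directed edges: 156 total, each appears once with its reverse present → watertight.

144.15 WATERTIGHT


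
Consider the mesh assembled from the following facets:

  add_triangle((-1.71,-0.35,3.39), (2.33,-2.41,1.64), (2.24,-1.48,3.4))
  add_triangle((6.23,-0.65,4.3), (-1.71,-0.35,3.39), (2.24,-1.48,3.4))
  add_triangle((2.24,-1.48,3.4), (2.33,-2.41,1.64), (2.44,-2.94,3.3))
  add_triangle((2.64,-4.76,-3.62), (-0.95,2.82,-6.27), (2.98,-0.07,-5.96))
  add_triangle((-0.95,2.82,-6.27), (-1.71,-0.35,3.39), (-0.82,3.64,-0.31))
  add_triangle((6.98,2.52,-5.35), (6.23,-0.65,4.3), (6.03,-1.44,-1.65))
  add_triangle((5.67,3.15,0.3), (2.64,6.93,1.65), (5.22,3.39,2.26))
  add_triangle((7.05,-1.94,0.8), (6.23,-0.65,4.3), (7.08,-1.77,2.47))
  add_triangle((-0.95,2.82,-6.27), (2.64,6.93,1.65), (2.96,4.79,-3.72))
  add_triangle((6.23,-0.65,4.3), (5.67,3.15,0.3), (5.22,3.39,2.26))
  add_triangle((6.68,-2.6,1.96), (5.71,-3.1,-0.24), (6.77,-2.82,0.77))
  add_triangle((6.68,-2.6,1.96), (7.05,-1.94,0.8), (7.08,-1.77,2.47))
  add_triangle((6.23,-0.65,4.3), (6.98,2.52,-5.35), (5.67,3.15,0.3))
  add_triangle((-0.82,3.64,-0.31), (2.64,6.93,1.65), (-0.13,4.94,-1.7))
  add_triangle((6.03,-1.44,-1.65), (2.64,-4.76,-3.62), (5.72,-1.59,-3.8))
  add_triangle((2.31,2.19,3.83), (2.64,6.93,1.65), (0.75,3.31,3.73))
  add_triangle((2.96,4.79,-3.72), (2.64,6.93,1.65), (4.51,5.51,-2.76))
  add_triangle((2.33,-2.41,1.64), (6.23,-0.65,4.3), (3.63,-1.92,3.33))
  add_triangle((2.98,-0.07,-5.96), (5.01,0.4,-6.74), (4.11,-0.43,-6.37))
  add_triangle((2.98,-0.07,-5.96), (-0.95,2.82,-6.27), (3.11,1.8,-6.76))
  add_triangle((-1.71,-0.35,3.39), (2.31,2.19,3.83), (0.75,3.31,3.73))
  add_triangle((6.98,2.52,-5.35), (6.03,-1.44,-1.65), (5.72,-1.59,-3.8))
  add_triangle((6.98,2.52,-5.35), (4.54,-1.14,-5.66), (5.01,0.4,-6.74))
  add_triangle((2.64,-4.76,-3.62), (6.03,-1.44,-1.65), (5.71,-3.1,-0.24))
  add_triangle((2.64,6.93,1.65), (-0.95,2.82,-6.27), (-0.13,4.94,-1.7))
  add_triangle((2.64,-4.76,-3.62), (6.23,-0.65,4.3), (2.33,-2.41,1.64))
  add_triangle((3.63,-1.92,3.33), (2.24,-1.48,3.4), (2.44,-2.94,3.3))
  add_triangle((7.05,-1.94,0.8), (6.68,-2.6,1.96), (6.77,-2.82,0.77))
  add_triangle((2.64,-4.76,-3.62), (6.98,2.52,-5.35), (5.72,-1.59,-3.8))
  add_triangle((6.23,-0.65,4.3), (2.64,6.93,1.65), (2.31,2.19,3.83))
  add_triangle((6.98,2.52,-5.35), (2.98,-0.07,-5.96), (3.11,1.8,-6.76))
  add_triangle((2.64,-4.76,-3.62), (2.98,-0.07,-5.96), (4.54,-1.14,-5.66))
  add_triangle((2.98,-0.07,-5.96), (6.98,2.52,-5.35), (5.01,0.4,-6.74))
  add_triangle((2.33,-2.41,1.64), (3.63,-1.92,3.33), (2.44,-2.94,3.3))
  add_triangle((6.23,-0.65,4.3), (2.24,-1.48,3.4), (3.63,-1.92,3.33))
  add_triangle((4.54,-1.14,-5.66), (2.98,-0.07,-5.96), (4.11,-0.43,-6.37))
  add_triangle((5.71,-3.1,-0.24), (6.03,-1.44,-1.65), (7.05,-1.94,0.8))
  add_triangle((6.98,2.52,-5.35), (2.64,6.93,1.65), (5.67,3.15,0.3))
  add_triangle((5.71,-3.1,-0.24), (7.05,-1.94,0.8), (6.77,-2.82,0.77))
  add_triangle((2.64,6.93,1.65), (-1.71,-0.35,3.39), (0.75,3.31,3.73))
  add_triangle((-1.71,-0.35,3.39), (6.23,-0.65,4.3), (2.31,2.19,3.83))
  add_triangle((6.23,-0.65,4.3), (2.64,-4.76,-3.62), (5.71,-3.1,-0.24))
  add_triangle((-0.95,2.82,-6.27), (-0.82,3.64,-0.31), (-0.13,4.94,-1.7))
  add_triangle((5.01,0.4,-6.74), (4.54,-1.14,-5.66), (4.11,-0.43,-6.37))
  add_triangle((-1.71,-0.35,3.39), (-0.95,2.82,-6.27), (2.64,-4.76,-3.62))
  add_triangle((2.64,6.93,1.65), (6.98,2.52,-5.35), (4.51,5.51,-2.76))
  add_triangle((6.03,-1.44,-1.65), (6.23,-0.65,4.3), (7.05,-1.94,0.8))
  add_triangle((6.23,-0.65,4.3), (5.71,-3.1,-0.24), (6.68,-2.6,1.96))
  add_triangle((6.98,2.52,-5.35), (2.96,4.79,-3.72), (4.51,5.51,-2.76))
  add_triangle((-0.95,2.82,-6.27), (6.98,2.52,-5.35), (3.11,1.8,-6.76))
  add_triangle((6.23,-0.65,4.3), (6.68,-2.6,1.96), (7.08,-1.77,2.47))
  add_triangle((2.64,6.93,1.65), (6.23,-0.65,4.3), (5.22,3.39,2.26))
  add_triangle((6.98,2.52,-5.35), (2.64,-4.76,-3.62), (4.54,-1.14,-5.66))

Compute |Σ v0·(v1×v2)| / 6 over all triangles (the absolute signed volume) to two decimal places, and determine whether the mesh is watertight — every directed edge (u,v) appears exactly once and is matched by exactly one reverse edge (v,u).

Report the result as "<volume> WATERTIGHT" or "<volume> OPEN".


Per-triangle v0·(v1×v2)/6:
  t1: +2.9931
  t2: +4.8970
  t3: -0.8091
  t4: +16.7567
  t5: +7.1854
  t6: +28.1630
  t7: +9.5428
  t8: +1.3317
  t9: +20.4656
  t10: +9.5456
  t11: +0.7940
  t12: +1.7436
  t13: +27.3139
  t14: +4.5963
  t15: +8.6226
  t16: +6.9669
  t17: +8.1956
  t18: +1.8043
  t19: +1.0189
  t20: +6.8501
  t21: +5.0120
  t22: +10.1782
  t23: +5.8025
  t24: +10.5450
  t25: +9.4055
  t26: +12.3928
  t27: +1.1527
  t28: +1.3501
  t29: +10.6715
  t30: +17.1607
  t31: +8.7296
  t32: +7.1280
  t33: +2.1586
  t34: +1.2528
  t35: +1.8999
  t36: +0.3831
  t37: +4.4218
  t38: +27.5901
  t39: +1.0017
  t40: +3.3076
  t41: +12.7629
  t42: +5.3182
  t43: +3.8396
  t44: +1.3382
  t45: +10.9301
  t46: +11.7437
  t47: +3.8452
  t48: -1.3696
  t49: +9.5700
  t50: +10.5897
  t51: +1.9370
  t52: +9.3437
  t53: +9.3287
Σ = +398.6994 → |volume| = 398.70

Directed edges: 159 total; 9 unmatched, e.g. (-1.71,-0.35,3.39)→(2.33,-2.41,1.64) → open.

398.70 OPEN


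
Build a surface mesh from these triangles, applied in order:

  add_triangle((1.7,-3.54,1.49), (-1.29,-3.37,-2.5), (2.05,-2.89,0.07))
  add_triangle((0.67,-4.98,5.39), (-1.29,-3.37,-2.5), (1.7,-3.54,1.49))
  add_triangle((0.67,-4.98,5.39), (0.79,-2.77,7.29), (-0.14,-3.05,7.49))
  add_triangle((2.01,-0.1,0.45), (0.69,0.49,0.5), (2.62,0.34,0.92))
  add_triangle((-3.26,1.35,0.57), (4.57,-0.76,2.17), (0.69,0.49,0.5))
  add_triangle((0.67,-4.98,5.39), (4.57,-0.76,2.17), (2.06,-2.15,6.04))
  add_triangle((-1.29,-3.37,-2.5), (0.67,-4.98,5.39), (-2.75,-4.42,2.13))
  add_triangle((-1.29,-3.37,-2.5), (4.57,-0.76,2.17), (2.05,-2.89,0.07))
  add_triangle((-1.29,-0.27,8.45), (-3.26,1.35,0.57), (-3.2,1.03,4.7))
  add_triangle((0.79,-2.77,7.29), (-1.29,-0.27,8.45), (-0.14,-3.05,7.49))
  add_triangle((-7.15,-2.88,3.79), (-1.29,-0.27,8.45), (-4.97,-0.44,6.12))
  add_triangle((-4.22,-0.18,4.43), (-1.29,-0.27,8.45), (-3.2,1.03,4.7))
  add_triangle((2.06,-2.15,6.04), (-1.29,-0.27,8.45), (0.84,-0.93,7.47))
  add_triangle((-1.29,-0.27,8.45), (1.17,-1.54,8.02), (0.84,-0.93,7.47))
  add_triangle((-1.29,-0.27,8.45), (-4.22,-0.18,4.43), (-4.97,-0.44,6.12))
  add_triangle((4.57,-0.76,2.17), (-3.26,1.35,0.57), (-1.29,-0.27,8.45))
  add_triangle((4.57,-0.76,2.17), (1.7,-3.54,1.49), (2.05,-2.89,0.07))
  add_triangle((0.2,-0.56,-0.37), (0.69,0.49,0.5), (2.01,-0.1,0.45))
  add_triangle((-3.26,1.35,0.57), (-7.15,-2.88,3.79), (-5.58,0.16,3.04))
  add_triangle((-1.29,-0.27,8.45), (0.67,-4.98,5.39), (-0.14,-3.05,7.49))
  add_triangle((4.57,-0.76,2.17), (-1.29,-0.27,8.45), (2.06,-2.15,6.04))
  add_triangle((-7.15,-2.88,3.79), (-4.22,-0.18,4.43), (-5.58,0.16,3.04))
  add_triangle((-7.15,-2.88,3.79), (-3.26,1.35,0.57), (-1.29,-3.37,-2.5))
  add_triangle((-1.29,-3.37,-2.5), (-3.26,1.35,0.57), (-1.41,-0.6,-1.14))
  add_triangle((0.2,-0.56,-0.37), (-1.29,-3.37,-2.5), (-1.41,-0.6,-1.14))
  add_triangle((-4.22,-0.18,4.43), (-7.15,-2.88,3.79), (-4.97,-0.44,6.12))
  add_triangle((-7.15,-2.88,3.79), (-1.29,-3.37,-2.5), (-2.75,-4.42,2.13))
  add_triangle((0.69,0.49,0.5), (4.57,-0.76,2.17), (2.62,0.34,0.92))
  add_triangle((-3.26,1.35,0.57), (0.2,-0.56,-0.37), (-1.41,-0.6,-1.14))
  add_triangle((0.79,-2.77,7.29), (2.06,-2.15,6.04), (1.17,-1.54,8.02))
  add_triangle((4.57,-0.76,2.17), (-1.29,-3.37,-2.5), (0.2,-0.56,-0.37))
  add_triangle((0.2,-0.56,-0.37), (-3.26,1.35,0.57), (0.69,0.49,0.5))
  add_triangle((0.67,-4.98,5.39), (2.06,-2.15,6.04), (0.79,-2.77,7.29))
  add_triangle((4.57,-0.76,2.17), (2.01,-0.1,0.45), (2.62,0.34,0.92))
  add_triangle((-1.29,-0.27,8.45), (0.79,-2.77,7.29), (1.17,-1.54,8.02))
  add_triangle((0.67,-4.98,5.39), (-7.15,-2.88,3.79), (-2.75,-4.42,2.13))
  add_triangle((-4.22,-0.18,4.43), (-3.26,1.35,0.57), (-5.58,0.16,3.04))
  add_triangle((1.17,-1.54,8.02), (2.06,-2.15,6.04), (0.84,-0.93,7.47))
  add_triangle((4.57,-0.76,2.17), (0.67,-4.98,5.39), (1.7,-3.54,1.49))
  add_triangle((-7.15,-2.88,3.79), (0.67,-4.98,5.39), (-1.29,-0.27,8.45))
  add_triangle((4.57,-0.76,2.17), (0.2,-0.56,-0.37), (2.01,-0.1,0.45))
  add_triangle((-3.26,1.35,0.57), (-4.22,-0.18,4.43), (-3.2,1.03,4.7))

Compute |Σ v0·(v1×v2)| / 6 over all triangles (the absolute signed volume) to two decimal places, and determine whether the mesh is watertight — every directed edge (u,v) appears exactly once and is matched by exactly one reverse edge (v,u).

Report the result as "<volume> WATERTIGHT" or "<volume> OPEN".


228.78 WATERTIGHT

Per-triangle v0·(v1×v2)/6:
  t1: +3.4980
  t2: +9.6321
  t3: +3.4115
  t4: +0.0041
  t5: +0.8695
  t6: +11.7883
  t7: +13.2255
  t8: +1.1981
  t9: -0.4903
  t10: +3.9471
  t11: +13.4182
  t12: +6.0244
  t13: -2.5548
  t14: +1.2493
  t15: +1.0014
  t16: +6.3580
  t17: +3.5670
  t18: +0.0092
  t19: +3.5834
  t20: +0.8850
  t21: +10.6079
  t22: +6.1433
  t23: +14.0374
  t24: +1.1880
  t25: +0.1316
  t26: +2.2307
  t27: +14.8506
  t28: +0.2511
  t29: -0.1440
  t30: +2.5210
  t31: +0.5122
  t32: -0.0197
  t33: +5.0218
  t34: +0.2402
  t35: +5.1148
  t36: +18.4710
  t37: +2.1525
  t38: +0.4642
  t39: +10.0512
  t40: +50.2951
  t41: +0.2853
  t42: +3.7442
Σ = +228.7754 → |volume| = 228.78

Directed edges: 126 total, each appears once with its reverse present → watertight.


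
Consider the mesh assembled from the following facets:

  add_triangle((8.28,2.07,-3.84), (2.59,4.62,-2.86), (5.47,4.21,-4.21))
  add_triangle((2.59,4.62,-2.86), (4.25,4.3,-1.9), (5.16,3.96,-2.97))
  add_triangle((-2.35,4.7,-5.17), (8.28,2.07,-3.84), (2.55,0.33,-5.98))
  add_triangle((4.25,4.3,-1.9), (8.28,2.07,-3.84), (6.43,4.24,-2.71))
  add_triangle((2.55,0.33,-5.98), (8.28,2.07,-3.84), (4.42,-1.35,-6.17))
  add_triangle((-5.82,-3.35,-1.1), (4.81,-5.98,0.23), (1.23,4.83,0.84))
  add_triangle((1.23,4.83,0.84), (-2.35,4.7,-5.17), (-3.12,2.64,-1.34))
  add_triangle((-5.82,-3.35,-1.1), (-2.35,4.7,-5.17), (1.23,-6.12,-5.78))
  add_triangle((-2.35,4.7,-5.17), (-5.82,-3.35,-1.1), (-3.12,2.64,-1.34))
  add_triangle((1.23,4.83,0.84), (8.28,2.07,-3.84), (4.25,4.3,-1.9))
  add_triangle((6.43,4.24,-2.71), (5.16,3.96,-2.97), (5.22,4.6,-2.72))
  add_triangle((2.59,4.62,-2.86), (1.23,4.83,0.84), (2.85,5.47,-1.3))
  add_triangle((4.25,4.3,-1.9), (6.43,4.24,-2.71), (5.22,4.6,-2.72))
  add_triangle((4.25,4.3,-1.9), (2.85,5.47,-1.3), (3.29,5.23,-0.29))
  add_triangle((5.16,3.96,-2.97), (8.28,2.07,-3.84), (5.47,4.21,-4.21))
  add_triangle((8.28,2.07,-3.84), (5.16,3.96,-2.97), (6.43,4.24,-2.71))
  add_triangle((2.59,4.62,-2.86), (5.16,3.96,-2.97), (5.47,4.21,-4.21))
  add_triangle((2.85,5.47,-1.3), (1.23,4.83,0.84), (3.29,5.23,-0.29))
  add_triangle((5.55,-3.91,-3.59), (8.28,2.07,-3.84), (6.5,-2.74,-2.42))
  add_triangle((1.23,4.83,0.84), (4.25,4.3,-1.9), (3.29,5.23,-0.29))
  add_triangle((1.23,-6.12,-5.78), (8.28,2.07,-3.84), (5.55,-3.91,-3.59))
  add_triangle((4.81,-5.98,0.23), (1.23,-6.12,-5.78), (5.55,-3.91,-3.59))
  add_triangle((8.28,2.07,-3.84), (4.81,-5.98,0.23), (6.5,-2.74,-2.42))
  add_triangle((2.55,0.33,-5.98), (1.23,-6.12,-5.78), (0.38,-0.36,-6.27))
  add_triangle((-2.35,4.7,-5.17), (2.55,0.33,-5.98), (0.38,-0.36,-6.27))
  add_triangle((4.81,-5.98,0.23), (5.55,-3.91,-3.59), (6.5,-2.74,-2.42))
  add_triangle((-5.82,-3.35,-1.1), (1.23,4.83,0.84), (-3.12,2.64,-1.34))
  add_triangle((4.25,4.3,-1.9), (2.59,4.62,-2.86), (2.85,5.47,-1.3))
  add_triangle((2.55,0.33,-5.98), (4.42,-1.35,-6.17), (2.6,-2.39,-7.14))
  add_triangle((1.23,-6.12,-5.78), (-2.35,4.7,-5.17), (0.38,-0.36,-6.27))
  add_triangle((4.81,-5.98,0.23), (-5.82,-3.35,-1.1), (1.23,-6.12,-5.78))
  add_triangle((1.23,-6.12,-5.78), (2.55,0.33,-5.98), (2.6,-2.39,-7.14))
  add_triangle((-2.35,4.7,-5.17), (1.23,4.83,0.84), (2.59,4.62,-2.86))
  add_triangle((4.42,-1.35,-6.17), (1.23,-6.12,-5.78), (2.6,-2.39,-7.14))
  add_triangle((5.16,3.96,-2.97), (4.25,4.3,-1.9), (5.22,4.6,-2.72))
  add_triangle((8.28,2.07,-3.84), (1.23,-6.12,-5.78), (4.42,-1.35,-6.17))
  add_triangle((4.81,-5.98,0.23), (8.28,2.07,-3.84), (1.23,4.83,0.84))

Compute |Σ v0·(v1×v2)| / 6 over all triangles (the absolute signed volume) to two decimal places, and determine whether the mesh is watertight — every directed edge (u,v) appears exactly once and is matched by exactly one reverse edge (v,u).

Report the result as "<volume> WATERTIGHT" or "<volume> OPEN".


433.03 OPEN

Per-triangle v0·(v1×v2)/6:
  t1: -2.6655
  t2: +2.4593
  t3: +37.6617
  t4: -0.9574
  t5: +14.5047
  t6: +2.4403
  t7: +13.1413
  t8: +66.5997
  t9: +15.9292
  t10: +5.8583
  t11: +0.6762
  t12: +1.7352
  t13: +0.6995
  t14: +2.1982
  t15: +3.9018
  t16: +3.0983
  t17: +2.3889
  t18: +2.1418
  t19: +10.4667
  t20: -1.1272
  t21: +29.0721
  t22: +28.1845
  t23: +8.9301
  t24: +13.8508
  t25: +13.2969
  t26: +9.9621
  t27: +5.6141
  t28: +3.0818
  t29: +5.7131
  t30: +11.5159
  t31: +46.5251
  t32: +0.5725
  t33: +17.2729
  t34: +10.0790
  t35: -0.0249
  t36: +18.8960
  t37: +29.3375
Σ = +433.0307 → |volume| = 433.03

Directed edges: 111 total; 3 unmatched, e.g. (8.28,2.07,-3.84)→(2.59,4.62,-2.86) → open.


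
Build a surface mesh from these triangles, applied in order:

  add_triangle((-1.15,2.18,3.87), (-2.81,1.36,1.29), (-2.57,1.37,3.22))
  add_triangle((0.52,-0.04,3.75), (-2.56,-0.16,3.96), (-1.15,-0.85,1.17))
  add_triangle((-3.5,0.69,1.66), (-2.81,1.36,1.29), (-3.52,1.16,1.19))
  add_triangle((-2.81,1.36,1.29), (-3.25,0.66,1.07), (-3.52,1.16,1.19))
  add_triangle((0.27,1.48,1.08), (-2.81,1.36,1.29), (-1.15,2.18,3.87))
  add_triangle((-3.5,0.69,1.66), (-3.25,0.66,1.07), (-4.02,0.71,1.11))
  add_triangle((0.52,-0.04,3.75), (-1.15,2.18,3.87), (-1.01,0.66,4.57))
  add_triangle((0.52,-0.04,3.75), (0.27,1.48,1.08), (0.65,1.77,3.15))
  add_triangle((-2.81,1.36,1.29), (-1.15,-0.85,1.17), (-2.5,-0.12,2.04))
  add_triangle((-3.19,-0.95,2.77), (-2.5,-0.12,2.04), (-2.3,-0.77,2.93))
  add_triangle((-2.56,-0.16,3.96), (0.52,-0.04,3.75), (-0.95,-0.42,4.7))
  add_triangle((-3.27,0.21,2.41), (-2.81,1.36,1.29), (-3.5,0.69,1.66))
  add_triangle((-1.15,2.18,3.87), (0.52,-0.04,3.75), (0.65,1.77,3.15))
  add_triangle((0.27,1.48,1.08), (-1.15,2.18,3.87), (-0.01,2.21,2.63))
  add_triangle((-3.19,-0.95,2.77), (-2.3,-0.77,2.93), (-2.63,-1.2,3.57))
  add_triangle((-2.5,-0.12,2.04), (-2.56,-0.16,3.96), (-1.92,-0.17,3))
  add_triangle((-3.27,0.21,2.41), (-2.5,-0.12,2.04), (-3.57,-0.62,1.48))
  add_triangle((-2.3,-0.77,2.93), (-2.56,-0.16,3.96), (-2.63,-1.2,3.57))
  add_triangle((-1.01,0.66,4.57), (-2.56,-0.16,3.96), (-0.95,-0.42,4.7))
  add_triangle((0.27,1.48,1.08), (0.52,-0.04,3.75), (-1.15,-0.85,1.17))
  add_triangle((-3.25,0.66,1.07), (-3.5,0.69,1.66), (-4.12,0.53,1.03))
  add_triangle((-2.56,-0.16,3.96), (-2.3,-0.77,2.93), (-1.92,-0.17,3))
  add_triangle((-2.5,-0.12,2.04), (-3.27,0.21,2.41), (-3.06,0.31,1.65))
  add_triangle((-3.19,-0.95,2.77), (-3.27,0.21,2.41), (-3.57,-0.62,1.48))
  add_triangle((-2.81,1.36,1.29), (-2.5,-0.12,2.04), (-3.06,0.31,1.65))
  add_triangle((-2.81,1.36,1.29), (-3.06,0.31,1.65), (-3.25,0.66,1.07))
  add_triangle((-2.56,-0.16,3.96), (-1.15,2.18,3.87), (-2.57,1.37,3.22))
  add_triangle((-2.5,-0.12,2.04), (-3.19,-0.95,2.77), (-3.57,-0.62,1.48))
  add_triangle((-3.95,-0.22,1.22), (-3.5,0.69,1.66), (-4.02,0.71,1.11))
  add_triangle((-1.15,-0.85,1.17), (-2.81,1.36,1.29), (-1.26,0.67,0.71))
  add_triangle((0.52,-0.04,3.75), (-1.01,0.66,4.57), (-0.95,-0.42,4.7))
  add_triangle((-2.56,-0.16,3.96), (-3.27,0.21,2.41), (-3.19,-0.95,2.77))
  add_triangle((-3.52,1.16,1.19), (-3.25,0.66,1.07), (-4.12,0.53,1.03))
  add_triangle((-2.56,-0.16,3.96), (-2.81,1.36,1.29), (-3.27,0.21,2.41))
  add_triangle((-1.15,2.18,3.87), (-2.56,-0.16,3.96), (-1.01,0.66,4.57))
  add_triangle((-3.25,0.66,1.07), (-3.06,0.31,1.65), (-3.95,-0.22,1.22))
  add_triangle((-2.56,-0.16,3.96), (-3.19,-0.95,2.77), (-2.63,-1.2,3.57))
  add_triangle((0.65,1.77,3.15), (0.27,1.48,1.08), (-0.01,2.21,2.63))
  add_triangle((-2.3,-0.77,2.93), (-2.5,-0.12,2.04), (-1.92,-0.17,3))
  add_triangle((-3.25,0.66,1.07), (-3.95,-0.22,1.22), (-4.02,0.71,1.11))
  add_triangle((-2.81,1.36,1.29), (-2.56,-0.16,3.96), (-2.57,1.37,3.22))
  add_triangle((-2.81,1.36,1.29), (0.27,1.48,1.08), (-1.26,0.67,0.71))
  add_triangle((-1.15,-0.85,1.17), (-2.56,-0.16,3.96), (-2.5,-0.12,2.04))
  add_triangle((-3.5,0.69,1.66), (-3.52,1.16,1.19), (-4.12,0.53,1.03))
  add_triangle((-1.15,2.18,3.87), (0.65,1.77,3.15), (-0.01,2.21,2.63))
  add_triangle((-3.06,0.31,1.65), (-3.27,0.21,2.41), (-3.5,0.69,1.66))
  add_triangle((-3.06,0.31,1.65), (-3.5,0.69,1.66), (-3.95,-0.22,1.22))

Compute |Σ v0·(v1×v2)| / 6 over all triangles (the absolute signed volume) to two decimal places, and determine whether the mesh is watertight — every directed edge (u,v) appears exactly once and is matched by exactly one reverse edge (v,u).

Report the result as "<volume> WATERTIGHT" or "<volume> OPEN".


19.40 OPEN

Per-triangle v0·(v1×v2)/6:
  t1: +1.3537
  t2: +1.5309
  t3: +0.2138
  t4: -0.0747
  t5: +1.6057
  t6: +0.0317
  t7: +1.5348
  t8: -0.0632
  t9: +0.1879
  t10: -0.3038
  t11: -0.6008
  t12: +0.3931
  t13: +2.1973
  t14: +0.1561
  t15: -0.1485
  t16: -0.0385
  t17: -0.2674
  t18: -0.1443
  t19: +1.4595
  t20: -1.1603
  t21: -0.0880
  t22: +0.0214
  t23: +0.0803
  t24: +0.9184
  t25: -0.3366
  t26: -0.3363
  t27: +2.0915
  t28: -0.5071
  t29: +0.4327
  t30: -0.1048
  t31: +1.0895
  t32: +1.2308
  t33: -0.0735
  t34: +1.1947
  t35: +2.2446
  t36: -0.3693
  t37: +0.7969
  t38: +0.2715
  t39: -0.3598
  t40: -0.1136
  t41: +1.5013
  t42: -0.0653
  t43: +0.6160
  t44: +0.3302
  t45: +0.7475
  t46: +0.0966
  t47: +0.2275
Σ = +19.3998 → |volume| = 19.40

Directed edges: 141 total; 3 unmatched, e.g. (-1.15,-0.85,1.17)→(0.27,1.48,1.08) → open.


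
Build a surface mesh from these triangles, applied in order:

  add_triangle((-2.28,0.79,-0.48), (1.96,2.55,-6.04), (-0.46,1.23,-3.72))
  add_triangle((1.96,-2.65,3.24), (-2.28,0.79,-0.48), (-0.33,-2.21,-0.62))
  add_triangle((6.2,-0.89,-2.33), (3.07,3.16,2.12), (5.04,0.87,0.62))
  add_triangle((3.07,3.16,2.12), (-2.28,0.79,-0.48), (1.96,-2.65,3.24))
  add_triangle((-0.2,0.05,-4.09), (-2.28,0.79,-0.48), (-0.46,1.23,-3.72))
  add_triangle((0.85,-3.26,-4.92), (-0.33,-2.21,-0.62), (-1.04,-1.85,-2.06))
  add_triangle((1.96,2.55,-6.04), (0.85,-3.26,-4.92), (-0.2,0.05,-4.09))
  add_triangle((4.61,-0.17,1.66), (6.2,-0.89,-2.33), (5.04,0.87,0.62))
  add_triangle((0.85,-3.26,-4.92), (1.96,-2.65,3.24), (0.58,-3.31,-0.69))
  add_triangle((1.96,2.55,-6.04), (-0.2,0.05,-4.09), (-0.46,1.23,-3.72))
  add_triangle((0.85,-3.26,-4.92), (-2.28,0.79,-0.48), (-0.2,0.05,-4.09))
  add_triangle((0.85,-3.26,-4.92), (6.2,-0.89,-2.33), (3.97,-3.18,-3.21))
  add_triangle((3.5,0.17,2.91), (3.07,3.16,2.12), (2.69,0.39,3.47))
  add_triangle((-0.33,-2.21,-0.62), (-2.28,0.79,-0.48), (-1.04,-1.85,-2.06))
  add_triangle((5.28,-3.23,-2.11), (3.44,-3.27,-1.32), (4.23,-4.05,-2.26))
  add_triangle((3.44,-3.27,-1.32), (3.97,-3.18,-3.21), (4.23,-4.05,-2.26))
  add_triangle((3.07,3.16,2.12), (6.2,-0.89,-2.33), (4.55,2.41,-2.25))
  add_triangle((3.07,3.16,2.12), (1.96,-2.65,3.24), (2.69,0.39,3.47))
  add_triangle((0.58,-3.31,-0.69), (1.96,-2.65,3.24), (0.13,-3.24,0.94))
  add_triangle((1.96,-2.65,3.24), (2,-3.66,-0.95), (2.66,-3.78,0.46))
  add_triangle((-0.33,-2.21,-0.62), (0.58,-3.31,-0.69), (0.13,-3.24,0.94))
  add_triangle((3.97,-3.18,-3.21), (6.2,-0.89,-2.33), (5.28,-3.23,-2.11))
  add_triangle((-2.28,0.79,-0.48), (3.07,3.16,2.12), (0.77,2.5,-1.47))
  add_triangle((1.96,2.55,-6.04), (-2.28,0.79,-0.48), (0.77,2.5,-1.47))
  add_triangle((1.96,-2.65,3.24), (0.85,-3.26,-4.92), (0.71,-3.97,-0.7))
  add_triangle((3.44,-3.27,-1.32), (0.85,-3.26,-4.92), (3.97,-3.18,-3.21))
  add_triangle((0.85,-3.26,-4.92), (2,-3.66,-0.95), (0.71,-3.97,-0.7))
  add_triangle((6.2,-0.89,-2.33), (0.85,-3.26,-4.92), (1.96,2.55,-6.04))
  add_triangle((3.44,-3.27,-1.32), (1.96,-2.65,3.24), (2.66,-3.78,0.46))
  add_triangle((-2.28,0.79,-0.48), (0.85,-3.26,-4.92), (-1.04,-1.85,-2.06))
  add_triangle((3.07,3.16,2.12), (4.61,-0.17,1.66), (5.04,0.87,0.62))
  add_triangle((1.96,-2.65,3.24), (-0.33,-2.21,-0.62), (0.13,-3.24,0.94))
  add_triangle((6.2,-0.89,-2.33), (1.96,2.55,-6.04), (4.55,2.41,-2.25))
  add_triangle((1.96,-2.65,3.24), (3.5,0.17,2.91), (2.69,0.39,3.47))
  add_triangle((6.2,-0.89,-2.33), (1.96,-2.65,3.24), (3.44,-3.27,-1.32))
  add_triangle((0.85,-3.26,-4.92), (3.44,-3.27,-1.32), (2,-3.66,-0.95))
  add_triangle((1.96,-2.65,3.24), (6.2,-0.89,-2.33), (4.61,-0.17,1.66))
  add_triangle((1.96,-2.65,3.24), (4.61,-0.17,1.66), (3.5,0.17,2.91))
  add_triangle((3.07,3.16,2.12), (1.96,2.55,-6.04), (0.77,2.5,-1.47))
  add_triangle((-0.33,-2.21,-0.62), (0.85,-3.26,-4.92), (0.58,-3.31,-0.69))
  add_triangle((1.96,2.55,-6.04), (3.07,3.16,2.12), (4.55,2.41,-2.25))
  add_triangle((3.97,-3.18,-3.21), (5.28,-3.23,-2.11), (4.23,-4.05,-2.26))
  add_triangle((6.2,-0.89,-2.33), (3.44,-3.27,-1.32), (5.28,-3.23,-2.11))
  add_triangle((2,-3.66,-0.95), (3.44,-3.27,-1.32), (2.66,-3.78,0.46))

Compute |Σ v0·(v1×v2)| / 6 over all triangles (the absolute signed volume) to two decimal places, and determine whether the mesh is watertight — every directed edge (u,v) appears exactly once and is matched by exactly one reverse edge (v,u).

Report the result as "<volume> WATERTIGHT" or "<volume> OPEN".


Per-triangle v0·(v1×v2)/6:
  t1: +1.8207
  t2: +2.9096
  t3: +3.9636
  t4: +5.6417
  t5: +1.6734
  t6: +1.8856
  t7: +6.9452
  t8: +4.3085
  t9: +4.0820
  t10: +2.2905
  t11: +4.5241
  t12: +6.8373
  t13: +2.2318
  t14: +1.1637
  t15: +0.6546
  t16: -0.2449
  t17: +12.3716
  t18: -1.5545
  t19: +2.2487
  t20: +0.9742
  t21: +0.6777
  t22: +4.0496
  t23: +4.1690
  t24: +4.7815
  t25: -4.9274
  t26: +3.9351
  t27: +3.8144
  t28: +30.6568
  t29: +2.1963
  t30: +2.2081
  t31: +3.8280
  t32: -0.7037
  t33: +15.2065
  t34: +2.2188
  t35: +11.4744
  t36: +4.3758
  t37: +10.3241
  t38: +3.8496
  t39: +5.9138
  t40: +1.7024
  t41: +10.0695
  t42: +1.7126
  t43: +0.2912
  t44: +1.6241
Σ = +188.1754 → |volume| = 188.18

Directed edges: 132 total; 6 unmatched, e.g. (3.5,0.17,2.91)→(3.07,3.16,2.12) → open.

188.18 OPEN
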